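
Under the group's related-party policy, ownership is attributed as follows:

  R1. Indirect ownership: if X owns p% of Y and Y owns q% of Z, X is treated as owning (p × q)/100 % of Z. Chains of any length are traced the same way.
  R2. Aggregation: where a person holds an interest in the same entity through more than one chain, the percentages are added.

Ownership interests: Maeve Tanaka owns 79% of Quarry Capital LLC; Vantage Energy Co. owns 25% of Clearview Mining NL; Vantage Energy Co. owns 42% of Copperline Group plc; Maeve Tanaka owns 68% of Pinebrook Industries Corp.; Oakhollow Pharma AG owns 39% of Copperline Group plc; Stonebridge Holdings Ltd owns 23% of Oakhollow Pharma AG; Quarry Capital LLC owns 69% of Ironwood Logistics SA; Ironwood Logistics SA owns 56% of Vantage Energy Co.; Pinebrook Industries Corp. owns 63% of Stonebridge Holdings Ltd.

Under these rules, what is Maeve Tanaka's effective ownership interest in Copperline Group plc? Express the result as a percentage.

16.6635%

Chain via Quarry Capital LLC → Ironwood Logistics SA → Vantage Energy Co. (R1): 79% × 69% × 56% × 42% = 12.820752% of Copperline Group plc.
Chain via Pinebrook Industries Corp. → Stonebridge Holdings Ltd → Oakhollow Pharma AG (R1): 68% × 63% × 23% × 39% = 3.842748% of Copperline Group plc.
Aggregating (R2): 12.820752% + 3.842748% = 16.6635%.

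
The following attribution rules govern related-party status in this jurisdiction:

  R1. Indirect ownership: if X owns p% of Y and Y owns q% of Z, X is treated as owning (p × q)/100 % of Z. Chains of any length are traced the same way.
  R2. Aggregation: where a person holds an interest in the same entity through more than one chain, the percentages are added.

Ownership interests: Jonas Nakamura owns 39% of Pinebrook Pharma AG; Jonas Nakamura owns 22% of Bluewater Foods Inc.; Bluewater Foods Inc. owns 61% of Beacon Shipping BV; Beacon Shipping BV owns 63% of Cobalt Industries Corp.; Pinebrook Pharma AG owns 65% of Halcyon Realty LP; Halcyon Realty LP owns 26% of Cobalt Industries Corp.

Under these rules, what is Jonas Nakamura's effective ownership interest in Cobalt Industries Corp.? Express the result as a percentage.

Chain via Pinebrook Pharma AG → Halcyon Realty LP (R1): 39% × 65% × 26% = 6.591% of Cobalt Industries Corp.
Chain via Bluewater Foods Inc. → Beacon Shipping BV (R1): 22% × 61% × 63% = 8.4546% of Cobalt Industries Corp.
Aggregating (R2): 6.591% + 8.4546% = 15.0456%.

15.0456%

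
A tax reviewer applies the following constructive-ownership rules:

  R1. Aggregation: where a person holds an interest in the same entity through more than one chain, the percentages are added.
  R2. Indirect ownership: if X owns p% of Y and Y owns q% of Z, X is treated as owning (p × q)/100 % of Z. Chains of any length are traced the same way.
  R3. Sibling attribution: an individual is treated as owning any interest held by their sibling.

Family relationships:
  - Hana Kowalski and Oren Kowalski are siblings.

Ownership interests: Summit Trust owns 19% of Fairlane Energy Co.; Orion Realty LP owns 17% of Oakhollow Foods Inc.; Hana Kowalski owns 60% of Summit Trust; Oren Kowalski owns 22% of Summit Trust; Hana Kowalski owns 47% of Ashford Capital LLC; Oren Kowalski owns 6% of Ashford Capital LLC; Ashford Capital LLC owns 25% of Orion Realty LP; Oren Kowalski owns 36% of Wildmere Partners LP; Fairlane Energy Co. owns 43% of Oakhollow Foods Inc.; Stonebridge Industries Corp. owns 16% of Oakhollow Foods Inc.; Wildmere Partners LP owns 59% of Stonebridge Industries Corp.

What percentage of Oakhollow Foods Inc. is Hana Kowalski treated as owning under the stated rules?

By sibling attribution (R3), Hana Kowalski is treated as also owning Oren Kowalski's interest in Summit Trust, giving 60% + 22% = 82%.
By sibling attribution (R3), Hana Kowalski is treated as also owning Oren Kowalski's interest in Ashford Capital LLC, giving 47% + 6% = 53%.
By sibling attribution (R3), Hana Kowalski is treated as owning Oren Kowalski's 36% interest in Wildmere Partners LP.
Chain via Summit Trust → Fairlane Energy Co. (R2): 82% × 19% × 43% = 6.6994% of Oakhollow Foods Inc.
Chain via Ashford Capital LLC → Orion Realty LP (R2): 53% × 25% × 17% = 2.2525% of Oakhollow Foods Inc.
Chain via Wildmere Partners LP → Stonebridge Industries Corp. (R2): 36% × 59% × 16% = 3.3984% of Oakhollow Foods Inc.
Aggregating (R1): 6.6994% + 2.2525% + 3.3984% = 12.3503%.

12.3503%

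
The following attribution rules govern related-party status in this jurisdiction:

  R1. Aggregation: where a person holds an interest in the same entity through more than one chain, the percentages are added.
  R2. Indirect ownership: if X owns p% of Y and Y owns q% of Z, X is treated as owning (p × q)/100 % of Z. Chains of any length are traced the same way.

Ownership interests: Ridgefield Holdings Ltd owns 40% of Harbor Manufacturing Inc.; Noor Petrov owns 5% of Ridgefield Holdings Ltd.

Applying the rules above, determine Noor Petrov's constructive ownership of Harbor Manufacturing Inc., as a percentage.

Chain via Ridgefield Holdings Ltd (R2): 5% × 40% = 2% of Harbor Manufacturing Inc.

2%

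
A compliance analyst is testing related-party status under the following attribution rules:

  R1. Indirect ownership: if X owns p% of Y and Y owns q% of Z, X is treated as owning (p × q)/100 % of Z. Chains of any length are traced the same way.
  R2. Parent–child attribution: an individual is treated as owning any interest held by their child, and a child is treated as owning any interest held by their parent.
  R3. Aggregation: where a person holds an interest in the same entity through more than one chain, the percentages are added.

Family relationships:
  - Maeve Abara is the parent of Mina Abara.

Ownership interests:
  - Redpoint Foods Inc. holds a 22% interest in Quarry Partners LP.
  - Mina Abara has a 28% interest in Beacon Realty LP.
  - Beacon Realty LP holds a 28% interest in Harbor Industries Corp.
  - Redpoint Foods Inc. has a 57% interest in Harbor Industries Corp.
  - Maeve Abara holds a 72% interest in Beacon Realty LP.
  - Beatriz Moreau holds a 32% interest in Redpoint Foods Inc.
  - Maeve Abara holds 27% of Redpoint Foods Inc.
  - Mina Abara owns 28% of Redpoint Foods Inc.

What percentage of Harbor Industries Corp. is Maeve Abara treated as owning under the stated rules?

59.35%

By parent–child attribution (R2), Maeve Abara is treated as also owning Mina Abara's interest in Beacon Realty LP, giving 72% + 28% = 100%.
By parent–child attribution (R2), Maeve Abara is treated as also owning Mina Abara's interest in Redpoint Foods Inc, giving 27% + 28% = 55%.
Chain via Beacon Realty LP (R1): 100% × 28% = 28% of Harbor Industries Corp.
Chain via Redpoint Foods Inc. (R1): 55% × 57% = 31.35% of Harbor Industries Corp.
Aggregating (R3): 28% + 31.35% = 59.35%.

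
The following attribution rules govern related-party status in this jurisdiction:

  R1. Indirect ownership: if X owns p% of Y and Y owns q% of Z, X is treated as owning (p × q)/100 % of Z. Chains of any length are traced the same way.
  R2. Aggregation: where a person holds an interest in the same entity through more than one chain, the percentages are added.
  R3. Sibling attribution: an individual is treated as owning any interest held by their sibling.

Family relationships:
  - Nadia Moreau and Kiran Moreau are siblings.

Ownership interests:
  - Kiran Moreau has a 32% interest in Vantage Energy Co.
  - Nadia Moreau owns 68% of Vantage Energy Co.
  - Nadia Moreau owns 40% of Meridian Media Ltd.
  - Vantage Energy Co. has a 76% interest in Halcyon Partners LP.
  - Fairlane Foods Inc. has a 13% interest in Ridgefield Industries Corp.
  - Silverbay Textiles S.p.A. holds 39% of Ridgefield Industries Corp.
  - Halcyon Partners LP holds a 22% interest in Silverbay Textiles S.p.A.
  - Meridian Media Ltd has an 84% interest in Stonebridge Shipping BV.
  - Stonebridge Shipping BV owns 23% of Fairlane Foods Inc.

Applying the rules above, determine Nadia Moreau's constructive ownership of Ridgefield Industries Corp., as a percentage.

By sibling attribution (R3), Nadia Moreau is treated as also owning Kiran Moreau's interest in Vantage Energy Co, giving 68% + 32% = 100%.
Chain via Vantage Energy Co. → Halcyon Partners LP → Silverbay Textiles S.p.A. (R1): 100% × 76% × 22% × 39% = 6.5208% of Ridgefield Industries Corp.
Chain via Meridian Media Ltd → Stonebridge Shipping BV → Fairlane Foods Inc. (R1): 40% × 84% × 23% × 13% = 1.00464% of Ridgefield Industries Corp.
Aggregating (R2): 6.5208% + 1.00464% = 7.52544%.

7.52544%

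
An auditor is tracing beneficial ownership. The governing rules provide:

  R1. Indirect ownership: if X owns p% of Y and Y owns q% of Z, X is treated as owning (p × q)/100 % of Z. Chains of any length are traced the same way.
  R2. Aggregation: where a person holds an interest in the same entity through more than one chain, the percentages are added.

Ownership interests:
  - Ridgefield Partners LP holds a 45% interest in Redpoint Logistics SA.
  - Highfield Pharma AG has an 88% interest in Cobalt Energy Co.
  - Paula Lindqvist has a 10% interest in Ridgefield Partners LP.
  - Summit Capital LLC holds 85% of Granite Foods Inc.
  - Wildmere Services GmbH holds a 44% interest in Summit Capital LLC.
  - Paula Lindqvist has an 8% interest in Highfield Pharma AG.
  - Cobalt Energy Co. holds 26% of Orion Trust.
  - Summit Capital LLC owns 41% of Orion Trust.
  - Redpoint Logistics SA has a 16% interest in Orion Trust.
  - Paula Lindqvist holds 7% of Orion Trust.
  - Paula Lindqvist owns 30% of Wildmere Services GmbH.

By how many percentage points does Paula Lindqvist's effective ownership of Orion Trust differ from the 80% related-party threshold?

65.0376

Chain via Wildmere Services GmbH → Summit Capital LLC (R1): 30% × 44% × 41% = 5.412% of Orion Trust.
Chain via Highfield Pharma AG → Cobalt Energy Co. (R1): 8% × 88% × 26% = 1.8304% of Orion Trust.
Chain via Ridgefield Partners LP → Redpoint Logistics SA (R1): 10% × 45% × 16% = 0.72% of Orion Trust.
Direct interest in Orion Trust: 7%.
Aggregating (R2): 5.412% + 1.8304% + 0.72% + 7% = 14.9624%.
14.9624% falls short of the 80% threshold by 65.0376 percentage points.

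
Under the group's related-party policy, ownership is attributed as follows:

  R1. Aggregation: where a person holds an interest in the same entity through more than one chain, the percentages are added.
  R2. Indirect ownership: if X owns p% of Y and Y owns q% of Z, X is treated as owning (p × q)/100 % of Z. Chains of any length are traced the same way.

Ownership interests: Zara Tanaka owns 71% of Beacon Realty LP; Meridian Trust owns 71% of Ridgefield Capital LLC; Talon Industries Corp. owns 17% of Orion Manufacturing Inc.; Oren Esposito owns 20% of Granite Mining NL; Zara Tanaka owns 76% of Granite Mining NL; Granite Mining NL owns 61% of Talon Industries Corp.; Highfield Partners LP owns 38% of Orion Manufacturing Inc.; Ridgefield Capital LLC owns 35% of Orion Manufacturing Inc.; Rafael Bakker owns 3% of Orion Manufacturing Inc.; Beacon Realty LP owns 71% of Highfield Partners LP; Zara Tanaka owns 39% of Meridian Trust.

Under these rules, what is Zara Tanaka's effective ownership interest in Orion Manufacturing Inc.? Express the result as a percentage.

Chain via Meridian Trust → Ridgefield Capital LLC (R2): 39% × 71% × 35% = 9.6915% of Orion Manufacturing Inc.
Chain via Granite Mining NL → Talon Industries Corp. (R2): 76% × 61% × 17% = 7.8812% of Orion Manufacturing Inc.
Chain via Beacon Realty LP → Highfield Partners LP (R2): 71% × 71% × 38% = 19.1558% of Orion Manufacturing Inc.
Aggregating (R1): 9.6915% + 7.8812% + 19.1558% = 36.7285%.

36.7285%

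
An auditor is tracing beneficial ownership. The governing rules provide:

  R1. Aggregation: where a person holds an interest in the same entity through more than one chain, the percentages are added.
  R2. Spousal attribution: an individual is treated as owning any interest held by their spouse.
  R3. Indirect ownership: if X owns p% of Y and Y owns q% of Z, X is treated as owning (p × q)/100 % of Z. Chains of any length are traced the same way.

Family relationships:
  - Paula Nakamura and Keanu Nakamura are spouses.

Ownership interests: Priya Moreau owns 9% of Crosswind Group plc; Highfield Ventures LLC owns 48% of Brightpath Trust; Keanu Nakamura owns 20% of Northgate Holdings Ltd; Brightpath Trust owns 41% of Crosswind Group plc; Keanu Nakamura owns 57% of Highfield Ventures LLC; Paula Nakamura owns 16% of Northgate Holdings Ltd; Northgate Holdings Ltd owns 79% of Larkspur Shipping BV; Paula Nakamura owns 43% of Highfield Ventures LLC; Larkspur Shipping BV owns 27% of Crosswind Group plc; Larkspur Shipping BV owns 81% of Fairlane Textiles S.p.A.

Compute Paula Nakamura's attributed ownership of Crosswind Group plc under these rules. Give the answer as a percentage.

27.3588%

By spousal attribution (R2), Paula Nakamura is treated as also owning Keanu Nakamura's interest in Highfield Ventures LLC, giving 43% + 57% = 100%.
By spousal attribution (R2), Paula Nakamura is treated as also owning Keanu Nakamura's interest in Northgate Holdings Ltd, giving 16% + 20% = 36%.
Chain via Highfield Ventures LLC → Brightpath Trust (R3): 100% × 48% × 41% = 19.68% of Crosswind Group plc.
Chain via Northgate Holdings Ltd → Larkspur Shipping BV (R3): 36% × 79% × 27% = 7.6788% of Crosswind Group plc.
Aggregating (R1): 19.68% + 7.6788% = 27.3588%.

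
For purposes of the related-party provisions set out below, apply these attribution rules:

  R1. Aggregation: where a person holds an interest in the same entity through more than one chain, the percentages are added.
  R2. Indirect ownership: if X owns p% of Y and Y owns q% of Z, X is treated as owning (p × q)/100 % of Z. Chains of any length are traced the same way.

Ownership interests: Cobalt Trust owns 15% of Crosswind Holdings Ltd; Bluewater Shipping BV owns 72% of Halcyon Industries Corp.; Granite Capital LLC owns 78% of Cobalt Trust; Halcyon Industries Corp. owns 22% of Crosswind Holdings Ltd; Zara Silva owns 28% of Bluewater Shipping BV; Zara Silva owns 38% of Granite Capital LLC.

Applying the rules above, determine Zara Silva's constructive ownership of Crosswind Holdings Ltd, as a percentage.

Chain via Bluewater Shipping BV → Halcyon Industries Corp. (R2): 28% × 72% × 22% = 4.4352% of Crosswind Holdings Ltd.
Chain via Granite Capital LLC → Cobalt Trust (R2): 38% × 78% × 15% = 4.446% of Crosswind Holdings Ltd.
Aggregating (R1): 4.4352% + 4.446% = 8.8812%.

8.8812%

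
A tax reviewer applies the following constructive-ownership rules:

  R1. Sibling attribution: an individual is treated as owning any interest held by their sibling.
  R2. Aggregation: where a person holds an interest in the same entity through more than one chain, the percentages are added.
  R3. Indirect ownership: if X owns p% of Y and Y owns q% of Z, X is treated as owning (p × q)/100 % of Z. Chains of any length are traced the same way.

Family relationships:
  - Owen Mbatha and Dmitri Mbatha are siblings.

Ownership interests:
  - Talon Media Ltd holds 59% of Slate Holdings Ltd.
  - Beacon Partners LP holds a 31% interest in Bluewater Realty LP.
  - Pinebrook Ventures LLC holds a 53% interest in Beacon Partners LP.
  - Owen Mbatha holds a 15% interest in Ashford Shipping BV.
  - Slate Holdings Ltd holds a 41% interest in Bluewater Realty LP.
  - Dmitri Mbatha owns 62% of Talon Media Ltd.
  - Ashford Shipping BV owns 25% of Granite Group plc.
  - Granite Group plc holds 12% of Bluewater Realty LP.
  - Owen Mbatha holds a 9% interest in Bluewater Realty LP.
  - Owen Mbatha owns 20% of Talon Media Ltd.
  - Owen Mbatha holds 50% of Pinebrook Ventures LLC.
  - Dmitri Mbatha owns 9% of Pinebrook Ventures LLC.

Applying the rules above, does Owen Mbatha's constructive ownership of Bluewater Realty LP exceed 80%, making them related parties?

No

By sibling attribution (R1), Owen Mbatha is treated as also owning Dmitri Mbatha's interest in Talon Media Ltd, giving 20% + 62% = 82%.
By sibling attribution (R1), Owen Mbatha is treated as also owning Dmitri Mbatha's interest in Pinebrook Ventures LLC, giving 50% + 9% = 59%.
Chain via Talon Media Ltd → Slate Holdings Ltd (R3): 82% × 59% × 41% = 19.8358% of Bluewater Realty LP.
Chain via Ashford Shipping BV → Granite Group plc (R3): 15% × 25% × 12% = 0.45% of Bluewater Realty LP.
Chain via Pinebrook Ventures LLC → Beacon Partners LP (R3): 59% × 53% × 31% = 9.6937% of Bluewater Realty LP.
Direct interest in Bluewater Realty LP: 9%.
Aggregating (R2): 19.8358% + 0.45% + 9.6937% + 9% = 38.9795%.
38.9795% does not exceed the 80% threshold, so Owen is not a related party to Bluewater Realty LP.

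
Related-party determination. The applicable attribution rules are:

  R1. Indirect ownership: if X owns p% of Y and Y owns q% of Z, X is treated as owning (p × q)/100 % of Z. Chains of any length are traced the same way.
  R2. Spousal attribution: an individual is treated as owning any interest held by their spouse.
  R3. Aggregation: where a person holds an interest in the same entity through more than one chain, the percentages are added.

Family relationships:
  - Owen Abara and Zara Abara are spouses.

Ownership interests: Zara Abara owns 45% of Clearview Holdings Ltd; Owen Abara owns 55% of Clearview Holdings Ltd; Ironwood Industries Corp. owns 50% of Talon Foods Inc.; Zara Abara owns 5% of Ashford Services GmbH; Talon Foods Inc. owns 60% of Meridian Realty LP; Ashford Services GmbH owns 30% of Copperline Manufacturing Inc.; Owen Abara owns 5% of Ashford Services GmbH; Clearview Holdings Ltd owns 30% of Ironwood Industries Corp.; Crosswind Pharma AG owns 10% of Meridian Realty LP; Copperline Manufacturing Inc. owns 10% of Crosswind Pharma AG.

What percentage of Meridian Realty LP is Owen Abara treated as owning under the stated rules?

By spousal attribution (R2), Owen Abara is treated as also owning Zara Abara's interest in Ashford Services GmbH, giving 5% + 5% = 10%.
By spousal attribution (R2), Owen Abara is treated as also owning Zara Abara's interest in Clearview Holdings Ltd, giving 55% + 45% = 100%.
Chain via Ashford Services GmbH → Copperline Manufacturing Inc. → Crosswind Pharma AG (R1): 10% × 30% × 10% × 10% = 0.03% of Meridian Realty LP.
Chain via Clearview Holdings Ltd → Ironwood Industries Corp. → Talon Foods Inc. (R1): 100% × 30% × 50% × 60% = 9% of Meridian Realty LP.
Aggregating (R3): 0.03% + 9% = 9.03%.

9.03%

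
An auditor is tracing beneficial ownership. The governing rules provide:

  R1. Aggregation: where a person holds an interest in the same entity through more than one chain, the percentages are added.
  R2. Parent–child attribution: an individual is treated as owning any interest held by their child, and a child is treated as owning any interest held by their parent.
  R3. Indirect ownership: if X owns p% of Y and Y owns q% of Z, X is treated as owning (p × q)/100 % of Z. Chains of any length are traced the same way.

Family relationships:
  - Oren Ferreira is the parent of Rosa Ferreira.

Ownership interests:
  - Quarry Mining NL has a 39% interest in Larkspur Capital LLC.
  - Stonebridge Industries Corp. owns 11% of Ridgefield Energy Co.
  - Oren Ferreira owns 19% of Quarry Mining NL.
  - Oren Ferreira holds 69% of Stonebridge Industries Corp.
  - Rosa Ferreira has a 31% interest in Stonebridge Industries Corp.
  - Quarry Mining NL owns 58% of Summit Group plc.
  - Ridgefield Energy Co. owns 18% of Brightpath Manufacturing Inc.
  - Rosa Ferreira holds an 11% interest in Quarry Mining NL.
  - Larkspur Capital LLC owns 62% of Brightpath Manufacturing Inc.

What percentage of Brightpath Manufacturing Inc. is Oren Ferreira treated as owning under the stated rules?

By parent–child attribution (R2), Oren Ferreira is treated as also owning Rosa Ferreira's interest in Stonebridge Industries Corp, giving 69% + 31% = 100%.
By parent–child attribution (R2), Oren Ferreira is treated as also owning Rosa Ferreira's interest in Quarry Mining NL, giving 19% + 11% = 30%.
Chain via Stonebridge Industries Corp. → Ridgefield Energy Co. (R3): 100% × 11% × 18% = 1.98% of Brightpath Manufacturing Inc.
Chain via Quarry Mining NL → Larkspur Capital LLC (R3): 30% × 39% × 62% = 7.254% of Brightpath Manufacturing Inc.
Aggregating (R1): 1.98% + 7.254% = 9.234%.

9.234%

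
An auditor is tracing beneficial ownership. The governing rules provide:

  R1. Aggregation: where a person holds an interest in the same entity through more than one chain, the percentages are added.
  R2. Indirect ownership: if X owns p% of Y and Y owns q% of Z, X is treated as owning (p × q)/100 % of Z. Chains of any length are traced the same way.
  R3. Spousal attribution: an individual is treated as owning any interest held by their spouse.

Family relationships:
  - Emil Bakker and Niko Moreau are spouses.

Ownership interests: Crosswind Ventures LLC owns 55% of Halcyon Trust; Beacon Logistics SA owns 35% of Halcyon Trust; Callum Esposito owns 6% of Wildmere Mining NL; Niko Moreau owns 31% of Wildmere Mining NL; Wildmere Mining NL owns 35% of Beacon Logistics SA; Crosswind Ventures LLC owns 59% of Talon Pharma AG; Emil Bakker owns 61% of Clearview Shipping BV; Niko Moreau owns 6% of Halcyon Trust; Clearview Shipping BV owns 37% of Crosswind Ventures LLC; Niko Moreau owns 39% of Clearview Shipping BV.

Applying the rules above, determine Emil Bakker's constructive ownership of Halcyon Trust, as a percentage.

30.1475%

By spousal attribution (R3), Emil Bakker is treated as also owning Niko Moreau's interest in Clearview Shipping BV, giving 61% + 39% = 100%.
By spousal attribution (R3), Emil Bakker is treated as owning Niko Moreau's 31% interest in Wildmere Mining NL.
By spousal attribution (R3), Emil Bakker is treated as owning Niko Moreau's 6% interest in Halcyon Trust.
Chain via Clearview Shipping BV → Crosswind Ventures LLC (R2): 100% × 37% × 55% = 20.35% of Halcyon Trust.
Chain via Wildmere Mining NL → Beacon Logistics SA (R2): 31% × 35% × 35% = 3.7975% of Halcyon Trust.
Direct interest in Halcyon Trust: 6%.
Aggregating (R1): 20.35% + 3.7975% + 6% = 30.1475%.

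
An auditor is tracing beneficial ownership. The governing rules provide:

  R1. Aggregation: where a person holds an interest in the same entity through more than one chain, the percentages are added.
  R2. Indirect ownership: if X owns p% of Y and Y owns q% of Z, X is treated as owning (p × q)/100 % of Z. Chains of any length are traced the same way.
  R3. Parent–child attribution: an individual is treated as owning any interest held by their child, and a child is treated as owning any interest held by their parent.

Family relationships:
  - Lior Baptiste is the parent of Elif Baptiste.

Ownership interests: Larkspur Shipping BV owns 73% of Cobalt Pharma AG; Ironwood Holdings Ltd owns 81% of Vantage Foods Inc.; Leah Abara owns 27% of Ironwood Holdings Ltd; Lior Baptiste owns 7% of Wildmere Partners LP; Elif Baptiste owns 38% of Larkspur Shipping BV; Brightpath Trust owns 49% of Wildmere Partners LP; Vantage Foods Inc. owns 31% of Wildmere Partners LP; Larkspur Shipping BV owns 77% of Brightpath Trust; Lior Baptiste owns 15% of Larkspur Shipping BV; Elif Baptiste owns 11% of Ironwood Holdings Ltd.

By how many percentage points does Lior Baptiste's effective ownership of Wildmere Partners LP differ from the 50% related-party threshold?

20.241

By parent–child attribution (R3), Lior Baptiste is treated as also owning Elif Baptiste's interest in Larkspur Shipping BV, giving 15% + 38% = 53%.
By parent–child attribution (R3), Lior Baptiste is treated as owning Elif Baptiste's 11% interest in Ironwood Holdings Ltd.
Chain via Larkspur Shipping BV → Brightpath Trust (R2): 53% × 77% × 49% = 19.9969% of Wildmere Partners LP.
Direct interest in Wildmere Partners LP: 7%.
Chain via Ironwood Holdings Ltd → Vantage Foods Inc. (R2): 11% × 81% × 31% = 2.7621% of Wildmere Partners LP.
Aggregating (R1): 19.9969% + 7% + 2.7621% = 29.759%.
29.759% falls short of the 50% threshold by 20.241 percentage points.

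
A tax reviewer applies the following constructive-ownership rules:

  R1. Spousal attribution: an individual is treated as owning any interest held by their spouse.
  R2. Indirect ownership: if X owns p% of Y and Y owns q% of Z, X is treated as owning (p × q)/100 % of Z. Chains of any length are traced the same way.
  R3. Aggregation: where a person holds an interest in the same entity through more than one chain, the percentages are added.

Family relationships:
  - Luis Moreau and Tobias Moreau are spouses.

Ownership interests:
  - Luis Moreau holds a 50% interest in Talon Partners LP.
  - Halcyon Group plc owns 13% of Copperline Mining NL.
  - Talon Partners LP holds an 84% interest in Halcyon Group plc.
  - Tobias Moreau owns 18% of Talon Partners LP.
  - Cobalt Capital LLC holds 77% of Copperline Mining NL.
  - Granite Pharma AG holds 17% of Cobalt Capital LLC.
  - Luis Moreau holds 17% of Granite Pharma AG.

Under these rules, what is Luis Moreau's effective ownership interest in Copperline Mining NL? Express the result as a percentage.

By spousal attribution (R1), Luis Moreau is treated as also owning Tobias Moreau's interest in Talon Partners LP, giving 50% + 18% = 68%.
Chain via Talon Partners LP → Halcyon Group plc (R2): 68% × 84% × 13% = 7.4256% of Copperline Mining NL.
Chain via Granite Pharma AG → Cobalt Capital LLC (R2): 17% × 17% × 77% = 2.2253% of Copperline Mining NL.
Aggregating (R3): 7.4256% + 2.2253% = 9.6509%.

9.6509%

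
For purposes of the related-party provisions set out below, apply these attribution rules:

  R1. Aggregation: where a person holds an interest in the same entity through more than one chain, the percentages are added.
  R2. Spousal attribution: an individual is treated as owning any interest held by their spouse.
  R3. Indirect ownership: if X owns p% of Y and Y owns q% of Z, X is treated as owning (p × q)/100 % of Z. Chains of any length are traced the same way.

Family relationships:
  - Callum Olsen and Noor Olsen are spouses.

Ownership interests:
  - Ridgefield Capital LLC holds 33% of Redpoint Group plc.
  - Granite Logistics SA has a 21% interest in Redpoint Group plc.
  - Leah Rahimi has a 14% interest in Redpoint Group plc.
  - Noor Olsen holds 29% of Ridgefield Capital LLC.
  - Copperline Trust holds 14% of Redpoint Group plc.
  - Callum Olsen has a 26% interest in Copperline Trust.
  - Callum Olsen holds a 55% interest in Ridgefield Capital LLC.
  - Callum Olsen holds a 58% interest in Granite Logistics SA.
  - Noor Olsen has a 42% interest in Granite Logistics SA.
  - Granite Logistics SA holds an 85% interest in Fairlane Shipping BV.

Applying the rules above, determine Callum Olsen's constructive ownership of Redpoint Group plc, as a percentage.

By spousal attribution (R2), Callum Olsen is treated as also owning Noor Olsen's interest in Ridgefield Capital LLC, giving 55% + 29% = 84%.
By spousal attribution (R2), Callum Olsen is treated as also owning Noor Olsen's interest in Granite Logistics SA, giving 58% + 42% = 100%.
Chain via Ridgefield Capital LLC (R3): 84% × 33% = 27.72% of Redpoint Group plc.
Chain via Granite Logistics SA (R3): 100% × 21% = 21% of Redpoint Group plc.
Chain via Copperline Trust (R3): 26% × 14% = 3.64% of Redpoint Group plc.
Aggregating (R1): 27.72% + 21% + 3.64% = 52.36%.

52.36%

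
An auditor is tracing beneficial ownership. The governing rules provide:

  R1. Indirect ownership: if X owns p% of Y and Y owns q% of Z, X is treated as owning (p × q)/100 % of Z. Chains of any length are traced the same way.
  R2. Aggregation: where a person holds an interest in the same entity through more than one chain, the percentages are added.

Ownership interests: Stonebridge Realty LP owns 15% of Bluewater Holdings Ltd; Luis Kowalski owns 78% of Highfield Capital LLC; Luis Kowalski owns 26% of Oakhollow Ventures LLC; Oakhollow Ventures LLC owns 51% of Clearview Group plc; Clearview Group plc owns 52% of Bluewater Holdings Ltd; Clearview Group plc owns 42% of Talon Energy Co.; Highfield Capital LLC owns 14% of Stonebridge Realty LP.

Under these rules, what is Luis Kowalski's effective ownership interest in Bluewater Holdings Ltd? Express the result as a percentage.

Chain via Highfield Capital LLC → Stonebridge Realty LP (R1): 78% × 14% × 15% = 1.638% of Bluewater Holdings Ltd.
Chain via Oakhollow Ventures LLC → Clearview Group plc (R1): 26% × 51% × 52% = 6.8952% of Bluewater Holdings Ltd.
Aggregating (R2): 1.638% + 6.8952% = 8.5332%.

8.5332%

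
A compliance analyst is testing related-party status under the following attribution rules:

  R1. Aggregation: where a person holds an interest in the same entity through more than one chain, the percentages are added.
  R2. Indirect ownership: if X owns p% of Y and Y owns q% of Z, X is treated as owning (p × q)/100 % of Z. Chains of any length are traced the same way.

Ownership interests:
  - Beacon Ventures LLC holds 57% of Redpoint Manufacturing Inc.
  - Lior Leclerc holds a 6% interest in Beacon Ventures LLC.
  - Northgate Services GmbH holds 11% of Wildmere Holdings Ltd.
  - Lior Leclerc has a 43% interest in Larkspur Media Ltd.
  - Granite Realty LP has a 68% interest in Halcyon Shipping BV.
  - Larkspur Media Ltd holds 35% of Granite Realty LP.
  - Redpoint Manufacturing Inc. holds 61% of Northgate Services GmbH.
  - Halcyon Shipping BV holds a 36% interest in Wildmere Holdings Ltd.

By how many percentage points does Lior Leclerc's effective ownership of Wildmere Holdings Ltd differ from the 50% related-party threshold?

Chain via Beacon Ventures LLC → Redpoint Manufacturing Inc. → Northgate Services GmbH (R2): 6% × 57% × 61% × 11% = 0.229482% of Wildmere Holdings Ltd.
Chain via Larkspur Media Ltd → Granite Realty LP → Halcyon Shipping BV (R2): 43% × 35% × 68% × 36% = 3.68424% of Wildmere Holdings Ltd.
Aggregating (R1): 0.229482% + 3.68424% = 3.913722%.
3.913722% falls short of the 50% threshold by 46.086278 percentage points.

46.086278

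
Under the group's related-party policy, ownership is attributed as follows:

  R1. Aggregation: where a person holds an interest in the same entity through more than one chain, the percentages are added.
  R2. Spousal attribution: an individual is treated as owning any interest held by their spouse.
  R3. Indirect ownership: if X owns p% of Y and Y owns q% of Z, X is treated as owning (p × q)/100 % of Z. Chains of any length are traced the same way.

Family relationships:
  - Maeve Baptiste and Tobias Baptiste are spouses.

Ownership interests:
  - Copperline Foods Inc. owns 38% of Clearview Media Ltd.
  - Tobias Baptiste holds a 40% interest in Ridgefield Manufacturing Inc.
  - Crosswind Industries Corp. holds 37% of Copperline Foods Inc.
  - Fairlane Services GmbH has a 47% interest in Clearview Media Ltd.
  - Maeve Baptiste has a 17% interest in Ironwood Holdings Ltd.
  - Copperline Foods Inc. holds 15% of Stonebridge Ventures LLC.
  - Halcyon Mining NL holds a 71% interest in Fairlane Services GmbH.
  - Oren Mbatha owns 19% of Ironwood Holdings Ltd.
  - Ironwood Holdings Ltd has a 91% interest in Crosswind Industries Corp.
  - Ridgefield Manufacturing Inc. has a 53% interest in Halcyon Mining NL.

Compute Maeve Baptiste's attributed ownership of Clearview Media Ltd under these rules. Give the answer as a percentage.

9.249522%

By spousal attribution (R2), Maeve Baptiste is treated as owning Tobias Baptiste's 40% interest in Ridgefield Manufacturing Inc.
Chain via Ironwood Holdings Ltd → Crosswind Industries Corp. → Copperline Foods Inc. (R3): 17% × 91% × 37% × 38% = 2.175082% of Clearview Media Ltd.
Chain via Ridgefield Manufacturing Inc. → Halcyon Mining NL → Fairlane Services GmbH (R3): 40% × 53% × 71% × 47% = 7.07444% of Clearview Media Ltd.
Aggregating (R1): 2.175082% + 7.07444% = 9.249522%.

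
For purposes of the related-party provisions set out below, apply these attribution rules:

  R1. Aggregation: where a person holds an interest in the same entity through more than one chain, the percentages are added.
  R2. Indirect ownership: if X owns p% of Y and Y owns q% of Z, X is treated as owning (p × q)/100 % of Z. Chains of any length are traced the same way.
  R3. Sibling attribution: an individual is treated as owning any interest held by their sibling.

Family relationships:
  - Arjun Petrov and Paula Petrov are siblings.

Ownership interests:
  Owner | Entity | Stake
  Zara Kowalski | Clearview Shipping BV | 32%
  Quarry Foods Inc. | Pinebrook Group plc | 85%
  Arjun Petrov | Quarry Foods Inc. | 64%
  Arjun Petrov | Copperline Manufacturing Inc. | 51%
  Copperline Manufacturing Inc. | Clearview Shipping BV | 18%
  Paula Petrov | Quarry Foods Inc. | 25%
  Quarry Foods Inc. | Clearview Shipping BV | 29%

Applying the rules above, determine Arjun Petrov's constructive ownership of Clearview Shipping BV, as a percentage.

34.99%

By sibling attribution (R3), Arjun Petrov is treated as also owning Paula Petrov's interest in Quarry Foods Inc, giving 64% + 25% = 89%.
Chain via Quarry Foods Inc. (R2): 89% × 29% = 25.81% of Clearview Shipping BV.
Chain via Copperline Manufacturing Inc. (R2): 51% × 18% = 9.18% of Clearview Shipping BV.
Aggregating (R1): 25.81% + 9.18% = 34.99%.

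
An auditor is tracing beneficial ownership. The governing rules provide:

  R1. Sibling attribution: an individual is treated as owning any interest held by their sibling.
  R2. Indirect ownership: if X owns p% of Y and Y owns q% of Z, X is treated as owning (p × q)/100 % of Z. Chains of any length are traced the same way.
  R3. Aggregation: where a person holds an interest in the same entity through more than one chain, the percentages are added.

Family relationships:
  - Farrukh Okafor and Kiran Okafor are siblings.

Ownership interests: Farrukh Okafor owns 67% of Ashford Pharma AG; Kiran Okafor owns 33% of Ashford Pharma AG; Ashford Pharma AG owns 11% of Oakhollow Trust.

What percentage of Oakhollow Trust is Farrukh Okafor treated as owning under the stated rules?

By sibling attribution (R1), Farrukh Okafor is treated as also owning Kiran Okafor's interest in Ashford Pharma AG, giving 67% + 33% = 100%.
Chain via Ashford Pharma AG (R2): 100% × 11% = 11% of Oakhollow Trust.

11%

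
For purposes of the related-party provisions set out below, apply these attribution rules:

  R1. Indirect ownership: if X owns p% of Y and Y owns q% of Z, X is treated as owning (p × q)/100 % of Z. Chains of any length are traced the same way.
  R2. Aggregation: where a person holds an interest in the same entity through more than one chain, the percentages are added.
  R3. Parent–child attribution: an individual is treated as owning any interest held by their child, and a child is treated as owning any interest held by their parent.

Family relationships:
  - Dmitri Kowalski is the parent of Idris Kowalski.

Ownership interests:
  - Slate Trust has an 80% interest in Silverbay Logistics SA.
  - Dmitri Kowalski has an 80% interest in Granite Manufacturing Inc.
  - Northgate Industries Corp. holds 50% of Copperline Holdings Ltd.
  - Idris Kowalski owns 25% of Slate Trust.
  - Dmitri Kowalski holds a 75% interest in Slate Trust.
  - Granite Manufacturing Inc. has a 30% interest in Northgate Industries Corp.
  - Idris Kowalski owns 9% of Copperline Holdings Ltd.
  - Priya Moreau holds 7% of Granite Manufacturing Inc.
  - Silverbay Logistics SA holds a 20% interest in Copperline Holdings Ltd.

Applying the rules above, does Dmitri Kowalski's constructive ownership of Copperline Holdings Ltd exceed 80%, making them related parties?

By parent–child attribution (R3), Dmitri Kowalski is treated as also owning Idris Kowalski's interest in Slate Trust, giving 75% + 25% = 100%.
By parent–child attribution (R3), Dmitri Kowalski is treated as owning Idris Kowalski's 9% interest in Copperline Holdings Ltd.
Chain via Slate Trust → Silverbay Logistics SA (R1): 100% × 80% × 20% = 16% of Copperline Holdings Ltd.
Chain via Granite Manufacturing Inc. → Northgate Industries Corp. (R1): 80% × 30% × 50% = 12% of Copperline Holdings Ltd.
Direct interest in Copperline Holdings Ltd: 9%.
Aggregating (R2): 16% + 12% + 9% = 37%.
37% does not exceed the 80% threshold, so Dmitri is not a related party to Copperline Holdings Ltd.

No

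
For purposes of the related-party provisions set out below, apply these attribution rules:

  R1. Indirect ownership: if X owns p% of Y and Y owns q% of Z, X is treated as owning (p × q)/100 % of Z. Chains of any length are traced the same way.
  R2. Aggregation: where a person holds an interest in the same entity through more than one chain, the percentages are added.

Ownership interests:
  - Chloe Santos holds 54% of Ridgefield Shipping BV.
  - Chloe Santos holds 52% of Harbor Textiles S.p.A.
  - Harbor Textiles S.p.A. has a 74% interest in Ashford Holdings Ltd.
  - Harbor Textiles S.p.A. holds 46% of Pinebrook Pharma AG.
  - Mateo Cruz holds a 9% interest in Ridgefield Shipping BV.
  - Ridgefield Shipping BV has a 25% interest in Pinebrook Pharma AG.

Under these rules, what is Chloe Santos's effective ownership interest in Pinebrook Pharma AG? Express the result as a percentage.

37.42%

Chain via Ridgefield Shipping BV (R1): 54% × 25% = 13.5% of Pinebrook Pharma AG.
Chain via Harbor Textiles S.p.A. (R1): 52% × 46% = 23.92% of Pinebrook Pharma AG.
Aggregating (R2): 13.5% + 23.92% = 37.42%.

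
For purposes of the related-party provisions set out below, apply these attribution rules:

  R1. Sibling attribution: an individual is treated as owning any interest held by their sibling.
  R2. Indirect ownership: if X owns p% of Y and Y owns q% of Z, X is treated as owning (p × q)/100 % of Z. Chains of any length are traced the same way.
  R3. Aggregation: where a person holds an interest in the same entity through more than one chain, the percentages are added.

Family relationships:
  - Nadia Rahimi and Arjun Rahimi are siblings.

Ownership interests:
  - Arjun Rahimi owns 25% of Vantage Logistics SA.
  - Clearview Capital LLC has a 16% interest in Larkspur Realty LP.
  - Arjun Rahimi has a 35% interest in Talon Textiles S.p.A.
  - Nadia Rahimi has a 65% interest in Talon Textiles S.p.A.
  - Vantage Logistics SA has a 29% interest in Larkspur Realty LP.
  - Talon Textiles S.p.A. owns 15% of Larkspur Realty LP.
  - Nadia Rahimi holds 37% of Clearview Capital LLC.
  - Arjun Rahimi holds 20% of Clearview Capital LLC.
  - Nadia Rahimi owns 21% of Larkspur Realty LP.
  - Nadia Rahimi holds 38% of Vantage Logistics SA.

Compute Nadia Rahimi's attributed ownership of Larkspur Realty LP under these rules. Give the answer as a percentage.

By sibling attribution (R1), Nadia Rahimi is treated as also owning Arjun Rahimi's interest in Vantage Logistics SA, giving 38% + 25% = 63%.
By sibling attribution (R1), Nadia Rahimi is treated as also owning Arjun Rahimi's interest in Talon Textiles S.p.A, giving 65% + 35% = 100%.
By sibling attribution (R1), Nadia Rahimi is treated as also owning Arjun Rahimi's interest in Clearview Capital LLC, giving 37% + 20% = 57%.
Chain via Vantage Logistics SA (R2): 63% × 29% = 18.27% of Larkspur Realty LP.
Chain via Talon Textiles S.p.A. (R2): 100% × 15% = 15% of Larkspur Realty LP.
Chain via Clearview Capital LLC (R2): 57% × 16% = 9.12% of Larkspur Realty LP.
Direct interest in Larkspur Realty LP: 21%.
Aggregating (R3): 18.27% + 15% + 9.12% + 21% = 63.39%.

63.39%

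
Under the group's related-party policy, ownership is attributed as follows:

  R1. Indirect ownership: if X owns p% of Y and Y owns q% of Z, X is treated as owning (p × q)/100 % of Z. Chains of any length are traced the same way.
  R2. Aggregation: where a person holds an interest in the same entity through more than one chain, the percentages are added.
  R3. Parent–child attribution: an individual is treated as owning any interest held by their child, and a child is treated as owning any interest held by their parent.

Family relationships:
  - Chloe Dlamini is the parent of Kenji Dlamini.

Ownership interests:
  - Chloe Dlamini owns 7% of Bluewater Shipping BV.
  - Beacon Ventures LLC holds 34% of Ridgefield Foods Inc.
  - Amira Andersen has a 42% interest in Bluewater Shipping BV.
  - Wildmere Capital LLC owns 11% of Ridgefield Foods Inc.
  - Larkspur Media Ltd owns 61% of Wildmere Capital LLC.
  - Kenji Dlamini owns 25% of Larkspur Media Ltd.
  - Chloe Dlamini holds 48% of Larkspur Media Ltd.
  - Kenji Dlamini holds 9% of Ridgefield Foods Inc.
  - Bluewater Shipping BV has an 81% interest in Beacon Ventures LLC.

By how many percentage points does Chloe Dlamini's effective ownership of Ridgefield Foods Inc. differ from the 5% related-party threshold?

10.8261

By parent–child attribution (R3), Chloe Dlamini is treated as also owning Kenji Dlamini's interest in Larkspur Media Ltd, giving 48% + 25% = 73%.
By parent–child attribution (R3), Chloe Dlamini is treated as owning Kenji Dlamini's 9% interest in Ridgefield Foods Inc.
Chain via Bluewater Shipping BV → Beacon Ventures LLC (R1): 7% × 81% × 34% = 1.9278% of Ridgefield Foods Inc.
Chain via Larkspur Media Ltd → Wildmere Capital LLC (R1): 73% × 61% × 11% = 4.8983% of Ridgefield Foods Inc.
Direct interest in Ridgefield Foods Inc: 9%.
Aggregating (R2): 1.9278% + 4.8983% + 9% = 15.8261%.
15.8261% exceeds the 5% threshold by 10.8261 percentage points.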